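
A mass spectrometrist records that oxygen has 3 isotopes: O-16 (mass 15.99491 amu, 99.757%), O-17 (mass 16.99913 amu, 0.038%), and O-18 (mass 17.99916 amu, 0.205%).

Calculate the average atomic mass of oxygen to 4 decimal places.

Ar = Σ fᵢ·mᵢ = 0.99757 × 15.99491 + 0.00038 × 16.99913 + 0.00205 × 17.99916
= 15.956042 + 0.006460 + 0.036898 = 15.999400 amu

15.9994 amu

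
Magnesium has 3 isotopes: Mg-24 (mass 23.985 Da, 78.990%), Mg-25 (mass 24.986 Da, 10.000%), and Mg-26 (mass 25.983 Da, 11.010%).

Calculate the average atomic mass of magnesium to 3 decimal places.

24.305 Da

Ar = Σ fᵢ·mᵢ = 0.78990 × 23.985 + 0.10000 × 24.986 + 0.11010 × 25.983
= 18.9458 + 2.4986 + 2.8607 = 24.3051 Da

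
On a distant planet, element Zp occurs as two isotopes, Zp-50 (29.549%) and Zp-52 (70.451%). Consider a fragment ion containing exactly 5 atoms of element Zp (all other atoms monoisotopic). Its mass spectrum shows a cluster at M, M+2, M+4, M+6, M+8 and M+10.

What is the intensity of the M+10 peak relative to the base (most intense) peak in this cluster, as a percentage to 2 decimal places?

(0.29549 + 0.70451)^5 gives M 0.0023, M+2 0.0269, M+4 0.1281, M+6 0.3053, M+8 0.3640, M+10 0.1736; the largest is M+8.
P(M+8) = C(5,4) × 0.29549^1 × 0.70451^4 = 5 × 0.29549 × 0.24634778 = 0.363967 (base)
P(M+10) = C(5,5) × 0.29549^0 × 0.70451^5 = 1 × 1.0000 × 0.17355447 = 0.173554
Relative intensity = 0.173554 / 0.363967 × 100 = 47.68

47.68%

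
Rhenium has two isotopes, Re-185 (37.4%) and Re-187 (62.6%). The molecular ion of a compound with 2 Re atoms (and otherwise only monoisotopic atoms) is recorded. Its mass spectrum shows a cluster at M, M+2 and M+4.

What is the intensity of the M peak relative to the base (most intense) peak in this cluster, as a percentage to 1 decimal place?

29.9%

Binomial terms of (0.374 + 0.626)^2: M 0.1399, M+2 0.4682, M+4 0.3919 → M+2 is the base peak.
P(M+2) = C(2,1) × 0.374^1 × 0.626^1 = 2 × 0.3740 × 0.6260 = 0.468248 (base)
P(M) = C(2,0) × 0.374^2 × 0.626^0 = 1 × 0.139876 × 1.0000 = 0.139876
Relative intensity = 0.139876 / 0.468248 × 100 = 29.9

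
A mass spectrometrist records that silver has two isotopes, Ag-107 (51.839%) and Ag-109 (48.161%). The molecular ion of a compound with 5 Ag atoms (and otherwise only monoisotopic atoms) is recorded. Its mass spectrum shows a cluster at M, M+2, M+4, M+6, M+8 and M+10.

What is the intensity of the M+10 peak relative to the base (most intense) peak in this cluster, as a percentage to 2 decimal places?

8.02%

Term probabilities: M 0.0374, M+2 0.1739, M+4 0.3231, M+6 0.3002, M+8 0.1394, M+10 0.0259. Base peak = M+4.
P(M+4) = C(5,2) × 0.51839^3 × 0.48161^2 = 10 × 0.13930601 × 0.23194819 = 0.323118 (base)
P(M+10) = C(5,5) × 0.51839^0 × 0.48161^5 = 1 × 1.0000 × 0.0259106 = 0.025911
Relative intensity = 0.025911 / 0.323118 × 100 = 8.02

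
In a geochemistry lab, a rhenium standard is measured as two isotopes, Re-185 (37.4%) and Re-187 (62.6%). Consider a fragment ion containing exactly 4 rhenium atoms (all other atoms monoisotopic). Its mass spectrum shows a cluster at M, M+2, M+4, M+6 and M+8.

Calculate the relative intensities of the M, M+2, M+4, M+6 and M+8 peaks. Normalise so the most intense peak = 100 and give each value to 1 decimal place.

5.3 : 35.7 : 89.6 : 100.0 : 41.8

Expanding (0.374 + 0.626)^4:
P(M) = 0.374^4 = 0.019565
P(M+2) = 4 × 0.374^3 × 0.626^1 = 0.130993
P(M+4) = 6 × 0.374^2 × 0.626^2 = 0.328884
P(M+6) = 4 × 0.374^1 × 0.626^3 = 0.366990
P(M+8) = 0.626^4 = 0.153567
The M+6 peak is largest (0.366990); scaling to 100 gives 5.3 : 35.7 : 89.6 : 100.0 : 41.8.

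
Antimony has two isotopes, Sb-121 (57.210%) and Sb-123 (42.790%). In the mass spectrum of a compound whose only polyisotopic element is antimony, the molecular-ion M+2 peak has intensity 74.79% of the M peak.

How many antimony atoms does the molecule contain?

For n independent Sb atoms, I(M+2)/I(M) = n · (abundance Sb-123) / (abundance Sb-121) = n · 0.42790/0.57210.
n = 0.7479 × 0.57210/0.42790 = 1.00 ≈ 1

1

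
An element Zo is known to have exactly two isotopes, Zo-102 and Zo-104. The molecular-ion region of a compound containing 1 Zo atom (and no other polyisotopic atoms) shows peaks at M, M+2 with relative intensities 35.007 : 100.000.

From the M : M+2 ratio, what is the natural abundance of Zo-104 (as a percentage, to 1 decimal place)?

Write p for the Zo-102 fraction. I(M+2)/I(M) = [C(1,1)·p^0·(1−p)] / p^1 = 1·(1−p)/p = 100.000/35.007 = 2.8566
(1−p)/p = 2.8566/1 = 2.8566  ⇒  p = 1/(1 + 2.8566) = 0.2593
Zo-102: 25.9%, Zo-104: 74.1%.

74.1%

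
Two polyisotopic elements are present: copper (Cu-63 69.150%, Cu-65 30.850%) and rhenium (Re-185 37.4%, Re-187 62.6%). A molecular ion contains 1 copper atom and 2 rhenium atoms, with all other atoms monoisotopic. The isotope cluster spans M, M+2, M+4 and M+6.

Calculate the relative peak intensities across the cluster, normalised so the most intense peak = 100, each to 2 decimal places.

23.28 : 88.33 : 100.00 : 29.10

Copper pattern (n=1): 0.6915 : 0.3085
Rhenium pattern (n=2): 0.139876 : 0.468248 : 0.391876
Convolve the two distributions (both contribute in 2-u steps):
  M: 0.6915×0.139876 = 0.096724
  M+2: 0.6915×0.468248 + 0.3085×0.139876 = 0.366945
  M+4: 0.6915×0.391876 + 0.3085×0.468248 = 0.415437
  M+6: 0.3085×0.391876 = 0.120894
Scale to base peak (0.415437) = 100: 23.28 : 88.33 : 100.00 : 29.10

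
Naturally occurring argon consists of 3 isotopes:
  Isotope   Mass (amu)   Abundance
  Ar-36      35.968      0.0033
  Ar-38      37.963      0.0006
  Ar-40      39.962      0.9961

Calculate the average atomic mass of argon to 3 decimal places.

Ar = Σ fᵢ·mᵢ = 0.0033 × 35.968 + 0.0006 × 37.963 + 0.9961 × 39.962
= 0.1187 + 0.0228 + 39.8061 = 39.9476 amu

39.948 amu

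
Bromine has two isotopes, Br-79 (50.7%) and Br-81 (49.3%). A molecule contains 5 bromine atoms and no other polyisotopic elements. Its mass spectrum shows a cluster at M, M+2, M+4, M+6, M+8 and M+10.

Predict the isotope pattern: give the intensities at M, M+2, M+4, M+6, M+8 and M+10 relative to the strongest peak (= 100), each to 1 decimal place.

10.6 : 51.4 : 100.0 : 97.2 : 47.3 : 9.2

Each Br atom is independently Br-79 (p = 0.507) or Br-81 (q = 0.493); the cluster is the binomial expansion (p + q)^5.
P(M) = 0.507^5 = 0.033500
P(M+2) = 5 × 0.507^4 × 0.493^1 = 0.162873
P(M+4) = 10 × 0.507^3 × 0.493^2 = 0.316751
P(M+6) = 10 × 0.507^2 × 0.493^3 = 0.308004
P(M+8) = 5 × 0.507^1 × 0.493^4 = 0.149750
P(M+10) = 0.493^5 = 0.029123
The M+4 peak is largest (0.316751); scaling to 100 gives 10.6 : 51.4 : 100.0 : 97.2 : 47.3 : 9.2.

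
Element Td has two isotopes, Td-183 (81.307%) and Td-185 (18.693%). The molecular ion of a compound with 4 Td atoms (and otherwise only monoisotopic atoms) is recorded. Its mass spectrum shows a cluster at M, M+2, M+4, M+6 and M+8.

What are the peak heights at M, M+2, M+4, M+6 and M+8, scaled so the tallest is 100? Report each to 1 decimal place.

100.0 : 92.0 : 31.7 : 4.9 : 0.3

Each Td atom is independently Td-183 (p = 0.81307) or Td-185 (q = 0.18693); the cluster is the binomial expansion (p + q)^4.
P(M) = 0.81307^4 = 0.437031
P(M+2) = 4 × 0.81307^3 × 0.18693^1 = 0.401904
P(M+4) = 6 × 0.81307^2 × 0.18693^2 = 0.138601
P(M+6) = 4 × 0.81307^1 × 0.18693^3 = 0.021243
P(M+8) = 0.18693^4 = 0.001221
The M peak is largest (0.437031); scaling to 100 gives 100.0 : 92.0 : 31.7 : 4.9 : 0.3.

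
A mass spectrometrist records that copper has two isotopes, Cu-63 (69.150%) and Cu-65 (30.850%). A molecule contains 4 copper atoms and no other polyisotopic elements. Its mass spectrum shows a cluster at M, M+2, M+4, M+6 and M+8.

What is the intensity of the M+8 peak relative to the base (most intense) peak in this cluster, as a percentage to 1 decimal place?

(0.69150 + 0.30850)^4 gives M 0.2286, M+2 0.4080, M+4 0.2731, M+6 0.0812, M+8 0.0091; the largest is M+2.
P(M+2) = C(4,1) × 0.69150^3 × 0.30850^1 = 4 × 0.33065611 × 0.3085 = 0.408030 (base)
P(M+8) = C(4,4) × 0.69150^0 × 0.30850^4 = 1 × 1.0000 × 0.00905776 = 0.009058
Relative intensity = 0.009058 / 0.408030 × 100 = 2.2

2.2%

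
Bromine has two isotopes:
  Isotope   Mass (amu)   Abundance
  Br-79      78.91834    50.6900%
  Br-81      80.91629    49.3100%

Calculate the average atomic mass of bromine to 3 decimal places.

79.904 amu

Average mass = Σ (abundance × isotope mass) = 0.506900 × 78.91834 + 0.493100 × 80.91629
= 40.003707 + 39.899823 = 79.903530 amu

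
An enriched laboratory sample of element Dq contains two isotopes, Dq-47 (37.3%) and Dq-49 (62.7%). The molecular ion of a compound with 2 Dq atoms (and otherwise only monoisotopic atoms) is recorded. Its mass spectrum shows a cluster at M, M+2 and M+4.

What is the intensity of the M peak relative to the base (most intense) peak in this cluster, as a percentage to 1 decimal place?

29.7%

Binomial terms of (0.373 + 0.627)^2: M 0.1391, M+2 0.4677, M+4 0.3931 → M+2 is the base peak.
P(M+2) = C(2,1) × 0.373^1 × 0.627^1 = 2 × 0.3730 × 0.6270 = 0.467742 (base)
P(M) = C(2,0) × 0.373^2 × 0.627^0 = 1 × 0.139129 × 1.0000 = 0.139129
Relative intensity = 0.139129 / 0.467742 × 100 = 29.7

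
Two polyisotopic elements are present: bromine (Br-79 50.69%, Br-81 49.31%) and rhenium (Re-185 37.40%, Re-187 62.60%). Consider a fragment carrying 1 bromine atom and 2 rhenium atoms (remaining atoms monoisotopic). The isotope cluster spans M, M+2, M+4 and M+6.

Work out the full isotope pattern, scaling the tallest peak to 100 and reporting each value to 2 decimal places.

16.51 : 71.32 : 100.00 : 44.99

Bromine pattern (n=1): 0.5069 : 0.4931
Rhenium pattern (n=2): 0.139876 : 0.468248 : 0.391876
Convolve the two distributions (both contribute in 2-u steps):
  M: 0.5069×0.139876 = 0.070903
  M+2: 0.5069×0.468248 + 0.4931×0.139876 = 0.306328
  M+4: 0.5069×0.391876 + 0.4931×0.468248 = 0.429535
  M+6: 0.4931×0.391876 = 0.193234
Scale to base peak (0.429535) = 100: 16.51 : 71.32 : 100.00 : 44.99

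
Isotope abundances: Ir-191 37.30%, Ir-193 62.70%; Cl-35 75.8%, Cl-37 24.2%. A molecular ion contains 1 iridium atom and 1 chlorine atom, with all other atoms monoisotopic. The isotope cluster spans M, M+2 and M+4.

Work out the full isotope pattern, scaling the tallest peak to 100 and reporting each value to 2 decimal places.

Iridium pattern (n=1): 0.3730 : 0.6270
Chlorine pattern (n=1): 0.7580 : 0.2420
Convolve the two distributions (both contribute in 2-u steps):
  M: 0.3730×0.7580 = 0.282734
  M+2: 0.3730×0.2420 + 0.6270×0.7580 = 0.565532
  M+4: 0.6270×0.2420 = 0.151734
Scale to base peak (0.565532) = 100: 49.99 : 100.00 : 26.83

49.99 : 100.00 : 26.83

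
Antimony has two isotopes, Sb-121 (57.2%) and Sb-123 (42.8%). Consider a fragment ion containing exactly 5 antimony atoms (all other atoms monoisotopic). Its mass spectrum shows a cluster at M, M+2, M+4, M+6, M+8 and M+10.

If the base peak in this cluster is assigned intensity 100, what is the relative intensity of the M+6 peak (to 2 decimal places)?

74.83

Binomial terms of (0.572 + 0.428)^5: M 0.0612, M+2 0.2291, M+4 0.3428, M+6 0.2565, M+8 0.0960, M+10 0.0144 → M+4 is the base peak.
P(M+4) = C(5,2) × 0.572^3 × 0.428^2 = 10 × 0.18714925 × 0.183184 = 0.342827 (base)
P(M+6) = C(5,3) × 0.572^2 × 0.428^3 = 10 × 0.327184 × 0.07840275 = 0.256521
Relative intensity = 0.256521 / 0.342827 × 100 = 74.83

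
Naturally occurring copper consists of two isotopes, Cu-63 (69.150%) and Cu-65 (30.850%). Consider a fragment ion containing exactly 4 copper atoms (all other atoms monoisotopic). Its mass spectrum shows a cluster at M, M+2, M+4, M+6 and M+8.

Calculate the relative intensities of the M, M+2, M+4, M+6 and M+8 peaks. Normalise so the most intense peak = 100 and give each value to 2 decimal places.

56.04 : 100.00 : 66.92 : 19.90 : 2.22

Each Cu atom is independently Cu-63 (p = 0.69150) or Cu-65 (q = 0.30850); the cluster is the binomial expansion (p + q)^4.
P(M) = 0.69150^4 = 0.228649
P(M+2) = 4 × 0.69150^3 × 0.30850^1 = 0.408030
P(M+4) = 6 × 0.69150^2 × 0.30850^2 = 0.273052
P(M+6) = 4 × 0.69150^1 × 0.30850^3 = 0.081212
P(M+8) = 0.30850^4 = 0.009058
The M+2 peak is largest (0.408030); scaling to 100 gives 56.04 : 100.00 : 66.92 : 19.90 : 2.22.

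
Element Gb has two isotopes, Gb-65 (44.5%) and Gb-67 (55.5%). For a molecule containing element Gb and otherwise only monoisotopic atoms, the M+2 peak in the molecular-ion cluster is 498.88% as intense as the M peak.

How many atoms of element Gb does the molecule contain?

The M+2/M ratio from n Gb atoms is n · q/p = n · 0.555/0.445.
n = 4.9888 × 0.445/0.555 = 4.00 ≈ 4

4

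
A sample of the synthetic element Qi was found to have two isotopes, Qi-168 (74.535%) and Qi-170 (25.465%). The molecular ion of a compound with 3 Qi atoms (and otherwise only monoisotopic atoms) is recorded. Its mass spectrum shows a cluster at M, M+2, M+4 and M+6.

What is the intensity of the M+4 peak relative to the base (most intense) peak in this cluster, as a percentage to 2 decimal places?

34.17%

Binomial terms of (0.74535 + 0.25465)^3: M 0.4141, M+2 0.4244, M+4 0.1450, M+6 0.0165 → M+2 is the base peak.
P(M+2) = C(3,1) × 0.74535^2 × 0.25465^1 = 3 × 0.55554662 × 0.25465 = 0.424410 (base)
P(M+4) = C(3,2) × 0.74535^1 × 0.25465^2 = 3 × 0.74535 × 0.06484662 = 0.145000
Relative intensity = 0.145000 / 0.424410 × 100 = 34.17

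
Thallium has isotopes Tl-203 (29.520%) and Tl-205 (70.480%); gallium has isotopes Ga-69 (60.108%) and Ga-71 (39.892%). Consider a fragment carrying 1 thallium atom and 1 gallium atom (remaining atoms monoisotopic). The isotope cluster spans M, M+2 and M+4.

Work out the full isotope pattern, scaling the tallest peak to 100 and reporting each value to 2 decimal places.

Thallium pattern (n=1): 0.2952 : 0.7048
Gallium pattern (n=1): 0.60108 : 0.39892
Convolve the two distributions (both contribute in 2-u steps):
  M: 0.2952×0.60108 = 0.177439
  M+2: 0.2952×0.39892 + 0.7048×0.60108 = 0.541402
  M+4: 0.7048×0.39892 = 0.281159
Scale to base peak (0.541402) = 100: 32.77 : 100.00 : 51.93

32.77 : 100.00 : 51.93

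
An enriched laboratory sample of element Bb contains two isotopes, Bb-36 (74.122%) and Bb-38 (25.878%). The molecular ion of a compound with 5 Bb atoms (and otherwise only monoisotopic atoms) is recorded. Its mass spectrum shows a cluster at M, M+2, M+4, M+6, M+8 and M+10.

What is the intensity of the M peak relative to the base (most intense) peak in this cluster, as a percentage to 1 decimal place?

57.3%

Binomial terms of (0.74122 + 0.25878)^5: M 0.2237, M+2 0.3906, M+4 0.2727, M+6 0.0952, M+8 0.0166, M+10 0.0012 → M+2 is the base peak.
P(M+2) = C(5,1) × 0.74122^4 × 0.25878^1 = 5 × 0.30184815 × 0.25878 = 0.390561 (base)
P(M) = C(5,0) × 0.74122^5 × 0.25878^0 = 1 × 0.22373588 × 1.0000 = 0.223736
Relative intensity = 0.223736 / 0.390561 × 100 = 57.3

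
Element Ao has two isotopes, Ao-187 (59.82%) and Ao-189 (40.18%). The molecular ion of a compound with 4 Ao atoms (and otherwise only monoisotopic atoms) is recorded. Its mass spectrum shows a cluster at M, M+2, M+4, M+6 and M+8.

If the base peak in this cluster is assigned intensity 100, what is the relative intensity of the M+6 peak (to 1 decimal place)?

44.8

Term probabilities: M 0.1281, M+2 0.3440, M+4 0.3466, M+6 0.1552, M+8 0.0261. Base peak = M+4.
P(M+4) = C(4,2) × 0.5982^2 × 0.4018^2 = 6 × 0.35784324 × 0.16144324 = 0.346628 (base)
P(M+6) = C(4,3) × 0.5982^1 × 0.4018^3 = 4 × 0.5982 × 0.06486789 = 0.155216
Relative intensity = 0.155216 / 0.346628 × 100 = 44.8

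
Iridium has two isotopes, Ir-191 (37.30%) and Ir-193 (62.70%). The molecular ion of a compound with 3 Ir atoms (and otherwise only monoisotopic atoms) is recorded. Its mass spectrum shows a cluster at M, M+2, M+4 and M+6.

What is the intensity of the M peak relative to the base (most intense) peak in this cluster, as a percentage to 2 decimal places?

Term probabilities: M 0.0519, M+2 0.2617, M+4 0.4399, M+6 0.2465. Base peak = M+4.
P(M+4) = C(3,2) × 0.3730^1 × 0.6270^2 = 3 × 0.3730 × 0.393129 = 0.439911 (base)
P(M) = C(3,0) × 0.3730^3 × 0.6270^0 = 1 × 0.05189512 × 1.0000 = 0.051895
Relative intensity = 0.051895 / 0.439911 × 100 = 11.80

11.80%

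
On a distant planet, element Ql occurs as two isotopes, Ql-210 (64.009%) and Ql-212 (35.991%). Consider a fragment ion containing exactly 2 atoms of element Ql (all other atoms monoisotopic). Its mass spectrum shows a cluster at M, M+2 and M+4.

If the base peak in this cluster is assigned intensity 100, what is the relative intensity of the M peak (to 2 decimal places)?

88.92

(0.64009 + 0.35991)^2 gives M 0.4097, M+2 0.4607, M+4 0.1295; the largest is M+2.
P(M+2) = C(2,1) × 0.64009^1 × 0.35991^1 = 2 × 0.64009 × 0.35991 = 0.460750 (base)
P(M) = C(2,0) × 0.64009^2 × 0.35991^0 = 1 × 0.40971521 × 1.0000 = 0.409715
Relative intensity = 0.409715 / 0.460750 × 100 = 88.92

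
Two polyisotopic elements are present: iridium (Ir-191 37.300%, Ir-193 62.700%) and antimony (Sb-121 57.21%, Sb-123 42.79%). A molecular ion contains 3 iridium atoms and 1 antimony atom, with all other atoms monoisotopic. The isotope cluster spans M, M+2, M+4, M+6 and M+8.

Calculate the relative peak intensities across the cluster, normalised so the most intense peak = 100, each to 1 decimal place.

Iridium pattern (n=3): 0.05189512 : 0.26170165 : 0.43991135 : 0.24649188
Antimony pattern (n=1): 0.5721 : 0.4279
Convolve the two distributions (both contribute in 2-u steps):
  M: 0.05189512×0.5721 = 0.029689
  M+2: 0.05189512×0.4279 + 0.26170165×0.5721 = 0.171925
  M+4: 0.26170165×0.4279 + 0.43991135×0.5721 = 0.363655
  M+6: 0.43991135×0.4279 + 0.24649188×0.5721 = 0.329256
  M+8: 0.24649188×0.4279 = 0.105474
Scale to base peak (0.363655) = 100: 8.2 : 47.3 : 100.0 : 90.5 : 29.0

8.2 : 47.3 : 100.0 : 90.5 : 29.0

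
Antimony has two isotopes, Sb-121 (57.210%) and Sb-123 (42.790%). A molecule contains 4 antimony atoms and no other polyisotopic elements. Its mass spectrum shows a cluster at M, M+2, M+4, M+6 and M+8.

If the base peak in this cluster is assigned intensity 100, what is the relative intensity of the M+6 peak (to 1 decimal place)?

49.9

(0.57210 + 0.42790)^4 gives M 0.1071, M+2 0.3205, M+4 0.3596, M+6 0.1793, M+8 0.0335; the largest is M+4.
P(M+4) = C(4,2) × 0.57210^2 × 0.42790^2 = 6 × 0.32729841 × 0.18309841 = 0.359567 (base)
P(M+6) = C(4,3) × 0.57210^1 × 0.42790^3 = 4 × 0.5721 × 0.07834781 = 0.179291
Relative intensity = 0.179291 / 0.359567 × 100 = 49.9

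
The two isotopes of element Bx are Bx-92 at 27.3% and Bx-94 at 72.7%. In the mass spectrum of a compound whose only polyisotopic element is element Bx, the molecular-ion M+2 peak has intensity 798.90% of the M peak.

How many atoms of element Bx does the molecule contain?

For n independent Bx atoms, I(M+2)/I(M) = n · (abundance Bx-94) / (abundance Bx-92) = n · 0.727/0.273.
n = 7.9890 × 0.273/0.727 = 3.00 ≈ 3

3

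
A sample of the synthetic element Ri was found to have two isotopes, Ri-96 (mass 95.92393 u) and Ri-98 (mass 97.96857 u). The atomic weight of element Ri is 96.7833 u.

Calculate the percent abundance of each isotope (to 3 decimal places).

Ri-96: 57.970%, Ri-98: 42.030%

With x = fraction of Ri-96 (so Ri-98 is 1 − x):
95.92393·x + 97.96857·(1 − x) = 96.7833
(95.92393 − 97.96857)·x = 96.7833 − 97.96857
x = -1.18527 / -2.04464 = 0.57970 → 57.970% Ri-96, 42.030% Ri-98.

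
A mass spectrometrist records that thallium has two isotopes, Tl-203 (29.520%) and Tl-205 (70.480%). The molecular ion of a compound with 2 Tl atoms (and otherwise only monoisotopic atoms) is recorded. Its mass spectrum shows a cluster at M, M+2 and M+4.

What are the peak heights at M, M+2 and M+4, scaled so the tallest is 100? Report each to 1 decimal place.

Expanding (0.29520 + 0.70480)^2:
P(M) = 0.29520^2 = 0.087143
P(M+2) = 2 × 0.29520^1 × 0.70480^1 = 0.416114
P(M+4) = 0.70480^2 = 0.496743
The M+4 peak is largest (0.496743); scaling to 100 gives 17.5 : 83.8 : 100.0.

17.5 : 83.8 : 100.0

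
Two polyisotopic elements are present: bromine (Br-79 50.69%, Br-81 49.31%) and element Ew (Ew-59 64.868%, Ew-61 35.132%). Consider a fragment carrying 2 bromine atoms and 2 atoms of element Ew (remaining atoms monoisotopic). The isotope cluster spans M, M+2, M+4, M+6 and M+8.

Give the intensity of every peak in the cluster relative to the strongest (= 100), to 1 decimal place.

Bromine pattern (n=2): 0.25694761 : 0.49990478 : 0.24314761
Element Ew pattern (n=2): 0.42078574 : 0.45578852 : 0.12342574
Convolve the two distributions (both contribute in 2-u steps):
  M: 0.25694761×0.42078574 = 0.108120
  M+2: 0.25694761×0.45578852 + 0.49990478×0.42078574 = 0.327467
  M+4: 0.25694761×0.12342574 + 0.49990478×0.45578852 + 0.24314761×0.42078574 = 0.361878
  M+6: 0.49990478×0.12342574 + 0.24314761×0.45578852 = 0.172525
  M+8: 0.24314761×0.12342574 = 0.030011
Scale to base peak (0.361878) = 100: 29.9 : 90.5 : 100.0 : 47.7 : 8.3

29.9 : 90.5 : 100.0 : 47.7 : 8.3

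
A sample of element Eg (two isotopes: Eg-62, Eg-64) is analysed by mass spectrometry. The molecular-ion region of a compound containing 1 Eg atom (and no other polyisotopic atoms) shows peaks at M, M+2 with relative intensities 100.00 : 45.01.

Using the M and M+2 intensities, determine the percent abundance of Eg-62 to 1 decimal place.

Let p = fractional abundance of Eg-62. I(M+2)/I(M) = [C(1,1)·p^0·(1−p)] / p^1 = 1·(1−p)/p = 45.01/100.00 = 0.4501
(1−p)/p = 0.4501/1 = 0.4501  ⇒  p = 1/(1 + 0.4501) = 0.6896
Eg-62: 69.0%, Eg-64: 31.0%.

69.0%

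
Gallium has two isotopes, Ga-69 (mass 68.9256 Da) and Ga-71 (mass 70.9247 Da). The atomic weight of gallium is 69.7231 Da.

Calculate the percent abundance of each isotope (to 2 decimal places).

Let x be the fractional abundance of Ga-69; then Ga-71 has abundance 1 − x.
68.9256·x + 70.9247·(1 − x) = 69.7231
(68.9256 − 70.9247)·x = 69.7231 − 70.9247
x = -1.2016 / -1.9991 = 0.60107 → 60.11% Ga-69, 39.89% Ga-71.

Ga-69: 60.11%, Ga-71: 39.89%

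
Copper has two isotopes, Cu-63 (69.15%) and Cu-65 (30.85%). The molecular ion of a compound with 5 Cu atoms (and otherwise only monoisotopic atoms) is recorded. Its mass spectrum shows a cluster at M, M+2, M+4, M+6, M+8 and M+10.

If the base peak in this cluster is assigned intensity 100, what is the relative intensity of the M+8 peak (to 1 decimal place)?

Term probabilities: M 0.1581, M+2 0.3527, M+4 0.3147, M+6 0.1404, M+8 0.0313, M+10 0.0028. Base peak = M+2.
P(M+2) = C(5,1) × 0.6915^4 × 0.3085^1 = 5 × 0.2286487 × 0.3085 = 0.352691 (base)
P(M+8) = C(5,4) × 0.6915^1 × 0.3085^4 = 5 × 0.6915 × 0.00905776 = 0.031317
Relative intensity = 0.031317 / 0.352691 × 100 = 8.9

8.9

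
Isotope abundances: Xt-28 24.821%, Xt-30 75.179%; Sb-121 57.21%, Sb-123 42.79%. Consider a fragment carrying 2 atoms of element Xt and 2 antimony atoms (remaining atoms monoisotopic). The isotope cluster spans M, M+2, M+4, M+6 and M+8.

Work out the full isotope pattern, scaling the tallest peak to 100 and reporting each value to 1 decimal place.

Element Xt pattern (n=2): 0.0616082 : 0.37320359 : 0.5651882
Antimony pattern (n=2): 0.32729841 : 0.48960318 : 0.18309841
Convolve the two distributions (both contribute in 2-u steps):
  M: 0.0616082×0.32729841 = 0.020164
  M+2: 0.0616082×0.48960318 + 0.37320359×0.32729841 = 0.152313
  M+4: 0.0616082×0.18309841 + 0.37320359×0.48960318 + 0.5651882×0.32729841 = 0.378987
  M+6: 0.37320359×0.18309841 + 0.5651882×0.48960318 = 0.345051
  M+8: 0.5651882×0.18309841 = 0.103485
Scale to base peak (0.378987) = 100: 5.3 : 40.2 : 100.0 : 91.0 : 27.3

5.3 : 40.2 : 100.0 : 91.0 : 27.3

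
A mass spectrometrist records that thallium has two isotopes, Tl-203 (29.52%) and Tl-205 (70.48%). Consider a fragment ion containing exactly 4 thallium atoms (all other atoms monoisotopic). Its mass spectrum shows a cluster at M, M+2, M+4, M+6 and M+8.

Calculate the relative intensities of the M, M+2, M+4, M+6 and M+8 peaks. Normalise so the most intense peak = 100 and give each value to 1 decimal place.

Each Tl atom is independently Tl-203 (p = 0.2952) or Tl-205 (q = 0.7048); the cluster is the binomial expansion (p + q)^4.
P(M) = 0.2952^4 = 0.007594
P(M+2) = 4 × 0.2952^3 × 0.7048^1 = 0.072523
P(M+4) = 6 × 0.2952^2 × 0.7048^2 = 0.259726
P(M+6) = 4 × 0.2952^1 × 0.7048^3 = 0.413403
P(M+8) = 0.7048^4 = 0.246754
The M+6 peak is largest (0.413403); scaling to 100 gives 1.8 : 17.5 : 62.8 : 100.0 : 59.7.

1.8 : 17.5 : 62.8 : 100.0 : 59.7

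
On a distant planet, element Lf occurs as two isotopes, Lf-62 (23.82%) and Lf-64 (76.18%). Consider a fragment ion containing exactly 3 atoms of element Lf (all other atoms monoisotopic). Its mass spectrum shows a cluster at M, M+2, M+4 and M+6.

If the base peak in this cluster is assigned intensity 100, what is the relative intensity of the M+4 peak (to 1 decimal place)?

93.8

(0.2382 + 0.7618)^3 gives M 0.0135, M+2 0.1297, M+4 0.4147, M+6 0.4421; the largest is M+6.
P(M+6) = C(3,3) × 0.2382^0 × 0.7618^3 = 1 × 1.0000 × 0.44210243 = 0.442102 (base)
P(M+4) = C(3,2) × 0.2382^1 × 0.7618^2 = 3 × 0.2382 × 0.58033924 = 0.414710
Relative intensity = 0.414710 / 0.442102 × 100 = 93.8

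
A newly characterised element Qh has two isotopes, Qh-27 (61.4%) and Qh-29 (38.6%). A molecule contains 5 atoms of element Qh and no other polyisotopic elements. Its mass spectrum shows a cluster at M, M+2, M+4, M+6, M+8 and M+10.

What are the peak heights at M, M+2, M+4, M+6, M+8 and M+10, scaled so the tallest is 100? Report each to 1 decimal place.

25.3 : 79.5 : 100.0 : 62.9 : 19.8 : 2.5

Each Qh atom is independently Qh-27 (p = 0.614) or Qh-29 (q = 0.386); the cluster is the binomial expansion (p + q)^5.
P(M) = 0.614^5 = 0.087265
P(M+2) = 5 × 0.614^4 × 0.386^1 = 0.274303
P(M+4) = 10 × 0.614^3 × 0.386^2 = 0.344889
P(M+6) = 10 × 0.614^2 × 0.386^3 = 0.216820
P(M+8) = 5 × 0.614^1 × 0.386^4 = 0.068153
P(M+10) = 0.386^5 = 0.008569
The M+4 peak is largest (0.344889); scaling to 100 gives 25.3 : 79.5 : 100.0 : 62.9 : 19.8 : 2.5.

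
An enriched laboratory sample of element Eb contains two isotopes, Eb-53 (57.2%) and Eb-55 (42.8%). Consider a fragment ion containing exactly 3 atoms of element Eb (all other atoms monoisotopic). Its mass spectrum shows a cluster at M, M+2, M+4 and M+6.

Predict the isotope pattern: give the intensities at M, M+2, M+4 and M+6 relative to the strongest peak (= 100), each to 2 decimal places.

Expanding (0.572 + 0.428)^3:
P(M) = 0.572^3 = 0.187149
P(M+2) = 3 × 0.572^2 × 0.428^1 = 0.420104
P(M+4) = 3 × 0.572^1 × 0.428^2 = 0.314344
P(M+6) = 0.428^3 = 0.078403
The M+2 peak is largest (0.420104); scaling to 100 gives 44.55 : 100.00 : 74.83 : 18.66.

44.55 : 100.00 : 74.83 : 18.66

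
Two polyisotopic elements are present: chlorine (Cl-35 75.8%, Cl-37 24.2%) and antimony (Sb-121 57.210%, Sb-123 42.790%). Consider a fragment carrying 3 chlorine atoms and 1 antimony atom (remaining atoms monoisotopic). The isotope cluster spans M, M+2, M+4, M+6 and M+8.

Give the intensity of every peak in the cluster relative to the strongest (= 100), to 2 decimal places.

Chlorine pattern (n=3): 0.43551951 : 0.41713346 : 0.13317454 : 0.01417249
Antimony pattern (n=1): 0.5721 : 0.4279
Convolve the two distributions (both contribute in 2-u steps):
  M: 0.43551951×0.5721 = 0.249161
  M+2: 0.43551951×0.4279 + 0.41713346×0.5721 = 0.425001
  M+4: 0.41713346×0.4279 + 0.13317454×0.5721 = 0.254681
  M+6: 0.13317454×0.4279 + 0.01417249×0.5721 = 0.065093
  M+8: 0.01417249×0.4279 = 0.006064
Scale to base peak (0.425001) = 100: 58.63 : 100.00 : 59.92 : 15.32 : 1.43

58.63 : 100.00 : 59.92 : 15.32 : 1.43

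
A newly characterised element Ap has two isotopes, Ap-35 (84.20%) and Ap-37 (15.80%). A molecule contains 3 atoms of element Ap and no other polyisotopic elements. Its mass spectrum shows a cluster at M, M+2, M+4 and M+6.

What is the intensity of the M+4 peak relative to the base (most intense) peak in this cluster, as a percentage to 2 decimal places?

10.56%

Term probabilities: M 0.5969, M+2 0.3360, M+4 0.0631, M+6 0.0039. Base peak = M.
P(M) = C(3,0) × 0.8420^3 × 0.1580^0 = 1 × 0.59694769 × 1.0000 = 0.596948 (base)
P(M+4) = C(3,2) × 0.8420^1 × 0.1580^2 = 3 × 0.8420 × 0.024964 = 0.063059
Relative intensity = 0.063059 / 0.596948 × 100 = 10.56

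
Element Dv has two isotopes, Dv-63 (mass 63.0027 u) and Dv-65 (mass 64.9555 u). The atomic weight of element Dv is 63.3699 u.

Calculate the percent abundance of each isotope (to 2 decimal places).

Dv-63: 81.20%, Dv-65: 18.80%

Let x be the fractional abundance of Dv-63; then Dv-65 has abundance 1 − x.
63.0027·x + 64.9555·(1 − x) = 63.3699
(63.0027 − 64.9555)·x = 63.3699 − 64.9555
x = -1.5856 / -1.9528 = 0.81196 → 81.20% Dv-63, 18.80% Dv-65.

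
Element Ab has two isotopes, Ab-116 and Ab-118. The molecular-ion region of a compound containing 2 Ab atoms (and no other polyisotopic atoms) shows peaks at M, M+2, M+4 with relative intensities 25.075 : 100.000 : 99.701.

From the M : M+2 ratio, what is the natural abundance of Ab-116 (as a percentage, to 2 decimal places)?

Let p = fractional abundance of Ab-116. I(M+2)/I(M) = [C(2,1)·p^1·(1−p)] / p^2 = 2·(1−p)/p = 100.000/25.075 = 3.9880
(1−p)/p = 3.9880/2 = 1.9940  ⇒  p = 1/(1 + 1.9940) = 0.3340
Ab-116: 33.40%, Ab-118: 66.60%.

33.40%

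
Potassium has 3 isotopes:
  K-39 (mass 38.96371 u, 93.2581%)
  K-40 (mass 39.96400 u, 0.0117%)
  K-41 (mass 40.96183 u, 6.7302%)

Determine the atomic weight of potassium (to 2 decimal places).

Weight each isotope mass by its fractional abundance: 0.932581 × 38.96371 + 0.000117 × 39.96400 + 0.067302 × 40.96183
= 36.336816 + 0.004676 + 2.756813 = 39.098305 u

39.10 u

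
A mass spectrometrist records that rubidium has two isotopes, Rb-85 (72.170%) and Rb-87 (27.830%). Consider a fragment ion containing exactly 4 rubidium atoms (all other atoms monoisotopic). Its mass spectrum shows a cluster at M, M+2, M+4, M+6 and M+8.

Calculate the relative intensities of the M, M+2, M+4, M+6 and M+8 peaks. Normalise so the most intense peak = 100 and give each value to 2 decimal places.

64.83 : 100.00 : 57.84 : 14.87 : 1.43

The 4 Rb atoms are independent, so intensities follow the terms of (0.72170 + 0.27830)^4.
P(M) = 0.72170^4 = 0.271286
P(M+2) = 4 × 0.72170^3 × 0.27830^1 = 0.418450
P(M+4) = 6 × 0.72170^2 × 0.27830^2 = 0.242042
P(M+6) = 4 × 0.72170^1 × 0.27830^3 = 0.062224
P(M+8) = 0.27830^4 = 0.005999
The M+2 peak is largest (0.418450); scaling to 100 gives 64.83 : 100.00 : 57.84 : 14.87 : 1.43.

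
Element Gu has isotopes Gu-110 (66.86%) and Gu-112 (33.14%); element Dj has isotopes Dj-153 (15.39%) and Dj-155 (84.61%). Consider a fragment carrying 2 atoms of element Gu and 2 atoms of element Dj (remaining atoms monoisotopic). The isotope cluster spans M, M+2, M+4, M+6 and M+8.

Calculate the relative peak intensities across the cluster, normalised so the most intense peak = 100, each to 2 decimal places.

2.42 : 28.97 : 100.00 : 78.95 : 17.95

Element Gu pattern (n=2): 0.44702596 : 0.44314808 : 0.10982596
Element Dj pattern (n=2): 0.02368521 : 0.26042958 : 0.71588521
Convolve the two distributions (both contribute in 2-u steps):
  M: 0.44702596×0.02368521 = 0.010588
  M+2: 0.44702596×0.26042958 + 0.44314808×0.02368521 = 0.126915
  M+4: 0.44702596×0.71588521 + 0.44314808×0.26042958 + 0.10982596×0.02368521 = 0.438029
  M+6: 0.44314808×0.71588521 + 0.10982596×0.26042958 = 0.345845
  M+8: 0.10982596×0.71588521 = 0.078623
Scale to base peak (0.438029) = 100: 2.42 : 28.97 : 100.00 : 78.95 : 17.95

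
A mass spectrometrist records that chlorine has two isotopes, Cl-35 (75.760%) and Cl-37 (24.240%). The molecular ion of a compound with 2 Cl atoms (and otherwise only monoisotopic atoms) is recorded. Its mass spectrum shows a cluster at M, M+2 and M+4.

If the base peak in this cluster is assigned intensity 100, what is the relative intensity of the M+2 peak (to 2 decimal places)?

63.99

Term probabilities: M 0.5740, M+2 0.3673, M+4 0.0588. Base peak = M.
P(M) = C(2,0) × 0.75760^2 × 0.24240^0 = 1 × 0.57395776 × 1.0000 = 0.573958 (base)
P(M+2) = C(2,1) × 0.75760^1 × 0.24240^1 = 2 × 0.7576 × 0.2424 = 0.367284
Relative intensity = 0.367284 / 0.573958 × 100 = 63.99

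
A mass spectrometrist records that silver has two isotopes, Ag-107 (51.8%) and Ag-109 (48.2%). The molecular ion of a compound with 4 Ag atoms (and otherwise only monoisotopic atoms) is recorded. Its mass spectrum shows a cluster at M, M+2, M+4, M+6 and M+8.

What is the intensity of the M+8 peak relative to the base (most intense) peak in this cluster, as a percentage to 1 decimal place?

Binomial terms of (0.518 + 0.482)^4: M 0.0720, M+2 0.2680, M+4 0.3740, M+6 0.2320, M+8 0.0540 → M+4 is the base peak.
P(M+4) = C(4,2) × 0.518^2 × 0.482^2 = 6 × 0.268324 × 0.232324 = 0.374029 (base)
P(M+8) = C(4,4) × 0.518^0 × 0.482^4 = 1 × 1.0000 × 0.05397444 = 0.053974
Relative intensity = 0.053974 / 0.374029 × 100 = 14.4

14.4%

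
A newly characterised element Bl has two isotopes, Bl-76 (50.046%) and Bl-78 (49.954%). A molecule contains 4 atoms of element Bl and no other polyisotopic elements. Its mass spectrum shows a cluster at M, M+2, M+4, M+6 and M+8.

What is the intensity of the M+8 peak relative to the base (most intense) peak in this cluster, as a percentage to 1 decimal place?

16.6%

Term probabilities: M 0.0627, M+2 0.2505, M+4 0.3750, M+6 0.2495, M+8 0.0623. Base peak = M+4.
P(M+4) = C(4,2) × 0.50046^2 × 0.49954^2 = 6 × 0.25046021 × 0.24954021 = 0.374999 (base)
P(M+8) = C(4,4) × 0.50046^0 × 0.49954^4 = 1 × 1.0000 × 0.06227032 = 0.062270
Relative intensity = 0.062270 / 0.374999 × 100 = 16.6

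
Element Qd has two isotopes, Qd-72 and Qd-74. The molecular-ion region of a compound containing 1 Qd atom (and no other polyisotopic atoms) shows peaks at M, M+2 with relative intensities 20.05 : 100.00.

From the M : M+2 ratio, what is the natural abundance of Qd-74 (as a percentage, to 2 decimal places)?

83.30%

Write p for the Qd-72 fraction. I(M+2)/I(M) = [C(1,1)·p^0·(1−p)] / p^1 = 1·(1−p)/p = 100.00/20.05 = 4.9875
(1−p)/p = 4.9875/1 = 4.9875  ⇒  p = 1/(1 + 4.9875) = 0.1670
Qd-72: 16.70%, Qd-74: 83.30%.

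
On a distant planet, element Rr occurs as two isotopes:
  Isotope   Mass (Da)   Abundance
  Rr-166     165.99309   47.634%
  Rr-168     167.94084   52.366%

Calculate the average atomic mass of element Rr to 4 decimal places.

167.0130 Da

The abundance-weighted mean is 0.47634 × 165.99309 + 0.52366 × 167.94084
= 79.069148 + 87.943900 = 167.013048 Da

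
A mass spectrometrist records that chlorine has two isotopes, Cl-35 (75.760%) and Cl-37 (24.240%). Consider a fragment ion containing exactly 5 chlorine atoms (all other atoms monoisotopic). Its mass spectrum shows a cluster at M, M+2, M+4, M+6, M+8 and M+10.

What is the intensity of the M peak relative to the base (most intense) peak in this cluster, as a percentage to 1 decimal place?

62.5%

Term probabilities: M 0.2496, M+2 0.3993, M+4 0.2555, M+6 0.0817, M+8 0.0131, M+10 0.0008. Base peak = M+2.
P(M+2) = C(5,1) × 0.75760^4 × 0.24240^1 = 5 × 0.32942751 × 0.2424 = 0.399266 (base)
P(M) = C(5,0) × 0.75760^5 × 0.24240^0 = 1 × 0.24957428 × 1.0000 = 0.249574
Relative intensity = 0.249574 / 0.399266 × 100 = 62.5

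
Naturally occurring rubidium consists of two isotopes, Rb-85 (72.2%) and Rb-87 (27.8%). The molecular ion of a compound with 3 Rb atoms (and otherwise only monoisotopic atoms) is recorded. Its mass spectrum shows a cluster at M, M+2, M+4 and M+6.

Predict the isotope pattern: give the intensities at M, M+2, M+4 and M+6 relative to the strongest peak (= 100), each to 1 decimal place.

Each Rb atom is independently Rb-85 (p = 0.722) or Rb-87 (q = 0.278); the cluster is the binomial expansion (p + q)^3.
P(M) = 0.722^3 = 0.376367
P(M+2) = 3 × 0.722^2 × 0.278^1 = 0.434751
P(M+4) = 3 × 0.722^1 × 0.278^2 = 0.167397
P(M+6) = 0.278^3 = 0.021485
The M+2 peak is largest (0.434751); scaling to 100 gives 86.6 : 100.0 : 38.5 : 4.9.

86.6 : 100.0 : 38.5 : 4.9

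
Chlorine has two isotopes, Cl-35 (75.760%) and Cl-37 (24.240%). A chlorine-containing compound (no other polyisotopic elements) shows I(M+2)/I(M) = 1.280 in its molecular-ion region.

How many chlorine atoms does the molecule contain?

The M+2/M ratio from n Cl atoms is n · q/p = n · 0.24240/0.75760.
n = 1.280 × 0.75760/0.24240 = 4.00 ≈ 4

4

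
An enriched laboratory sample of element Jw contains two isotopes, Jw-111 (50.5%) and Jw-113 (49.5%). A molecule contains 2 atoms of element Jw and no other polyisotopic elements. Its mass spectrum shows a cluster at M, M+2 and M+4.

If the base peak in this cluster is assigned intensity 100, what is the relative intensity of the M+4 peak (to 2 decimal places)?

49.01

(0.505 + 0.495)^2 gives M 0.2550, M+2 0.5000, M+4 0.2450; the largest is M+2.
P(M+2) = C(2,1) × 0.505^1 × 0.495^1 = 2 × 0.5050 × 0.4950 = 0.499950 (base)
P(M+4) = C(2,2) × 0.505^0 × 0.495^2 = 1 × 1.0000 × 0.245025 = 0.245025
Relative intensity = 0.245025 / 0.499950 × 100 = 49.01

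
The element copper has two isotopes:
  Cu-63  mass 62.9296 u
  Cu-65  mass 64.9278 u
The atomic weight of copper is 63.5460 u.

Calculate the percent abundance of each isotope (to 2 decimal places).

Writing the weighted mean with unknown fraction x of Cu-63:
62.9296·x + 64.9278·(1 − x) = 63.5460
(62.9296 − 64.9278)·x = 63.5460 − 64.9278
x = -1.3818 / -1.9982 = 0.69152 → 69.15% Cu-63, 30.85% Cu-65.

Cu-63: 69.15%, Cu-65: 30.85%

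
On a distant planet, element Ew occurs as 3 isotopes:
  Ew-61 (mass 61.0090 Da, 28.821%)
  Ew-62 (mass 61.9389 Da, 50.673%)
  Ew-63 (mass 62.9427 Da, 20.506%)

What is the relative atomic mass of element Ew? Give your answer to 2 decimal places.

Ar = Σ fᵢ·mᵢ = 0.28821 × 61.0090 + 0.50673 × 61.9389 + 0.20506 × 62.9427
= 17.58340 + 31.38630 + 12.90703 = 61.87673 Da

61.88 Da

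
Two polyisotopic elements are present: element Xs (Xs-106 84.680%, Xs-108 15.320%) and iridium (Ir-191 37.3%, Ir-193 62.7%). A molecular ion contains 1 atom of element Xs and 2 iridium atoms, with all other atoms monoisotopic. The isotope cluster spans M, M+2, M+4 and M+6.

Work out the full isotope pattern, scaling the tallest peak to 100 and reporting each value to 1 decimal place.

28.2 : 100.0 : 96.9 : 14.4

Element Xs pattern (n=1): 0.8468 : 0.1532
Iridium pattern (n=2): 0.139129 : 0.467742 : 0.393129
Convolve the two distributions (both contribute in 2-u steps):
  M: 0.8468×0.139129 = 0.117814
  M+2: 0.8468×0.467742 + 0.1532×0.139129 = 0.417398
  M+4: 0.8468×0.393129 + 0.1532×0.467742 = 0.404560
  M+6: 0.1532×0.393129 = 0.060227
Scale to base peak (0.417398) = 100: 28.2 : 100.0 : 96.9 : 14.4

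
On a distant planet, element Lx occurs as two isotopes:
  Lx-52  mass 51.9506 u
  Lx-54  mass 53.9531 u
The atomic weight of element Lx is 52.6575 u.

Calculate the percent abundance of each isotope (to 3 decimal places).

Writing the weighted mean with unknown fraction x of Lx-52:
51.9506·x + 53.9531·(1 − x) = 52.6575
(51.9506 − 53.9531)·x = 52.6575 − 53.9531
x = -1.2956 / -2.0025 = 0.64699 → 64.699% Lx-52, 35.301% Lx-54.

Lx-52: 64.699%, Lx-54: 35.301%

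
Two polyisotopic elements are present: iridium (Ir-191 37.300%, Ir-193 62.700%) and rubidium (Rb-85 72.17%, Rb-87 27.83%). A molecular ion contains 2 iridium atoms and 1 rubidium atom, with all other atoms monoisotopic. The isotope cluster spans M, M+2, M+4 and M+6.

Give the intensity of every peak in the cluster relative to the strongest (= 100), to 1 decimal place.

Iridium pattern (n=2): 0.139129 : 0.467742 : 0.393129
Rubidium pattern (n=1): 0.7217 : 0.2783
Convolve the two distributions (both contribute in 2-u steps):
  M: 0.139129×0.7217 = 0.100409
  M+2: 0.139129×0.2783 + 0.467742×0.7217 = 0.376289
  M+4: 0.467742×0.2783 + 0.393129×0.7217 = 0.413894
  M+6: 0.393129×0.2783 = 0.109408
Scale to base peak (0.413894) = 100: 24.3 : 90.9 : 100.0 : 26.4

24.3 : 90.9 : 100.0 : 26.4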